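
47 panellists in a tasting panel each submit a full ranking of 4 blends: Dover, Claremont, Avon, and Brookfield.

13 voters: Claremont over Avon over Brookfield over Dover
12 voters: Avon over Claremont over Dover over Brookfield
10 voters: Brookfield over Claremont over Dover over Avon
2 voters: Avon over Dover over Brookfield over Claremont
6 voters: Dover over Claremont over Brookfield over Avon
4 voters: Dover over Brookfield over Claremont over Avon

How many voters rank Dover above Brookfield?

24

Ballots ranking Dover above Brookfield: 12+2+6+4 = 24.
Ballots ranking Brookfield above Dover: 13+10 = 23.
So 24 of 47 voters prefer Dover to Brookfield.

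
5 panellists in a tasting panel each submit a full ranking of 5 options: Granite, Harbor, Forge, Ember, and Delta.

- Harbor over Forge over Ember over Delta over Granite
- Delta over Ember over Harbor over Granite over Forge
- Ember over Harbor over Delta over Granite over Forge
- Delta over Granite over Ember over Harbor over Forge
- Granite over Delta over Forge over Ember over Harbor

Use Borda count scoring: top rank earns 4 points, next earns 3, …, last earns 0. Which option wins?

Delta

Borda scores:
  Granite: 0 + 1 + 1 + 3 + 4 = 9
  Harbor: 4 + 2 + 3 + 1 + 0 = 10
  Forge: 3 + 0 + 0 + 0 + 2 = 5
  Ember: 2 + 3 + 4 + 2 + 1 = 12
  Delta: 1 + 4 + 2 + 4 + 3 = 14
Delta has the highest total.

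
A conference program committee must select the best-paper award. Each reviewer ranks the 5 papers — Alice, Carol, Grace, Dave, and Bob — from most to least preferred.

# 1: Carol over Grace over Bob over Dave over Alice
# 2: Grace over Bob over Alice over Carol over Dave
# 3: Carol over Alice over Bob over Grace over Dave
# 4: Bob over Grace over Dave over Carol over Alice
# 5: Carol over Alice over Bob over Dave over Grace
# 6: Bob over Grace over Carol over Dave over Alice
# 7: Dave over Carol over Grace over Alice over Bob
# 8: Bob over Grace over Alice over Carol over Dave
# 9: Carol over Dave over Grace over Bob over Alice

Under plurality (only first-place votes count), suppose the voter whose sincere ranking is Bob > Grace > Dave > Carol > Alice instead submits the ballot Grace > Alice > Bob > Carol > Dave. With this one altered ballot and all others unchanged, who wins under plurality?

First-place totals with the altered ballot: Alice 0, Carol 4, Grace 2, Dave 1, Bob 2.
The winner is unchanged: still Carol.

Carol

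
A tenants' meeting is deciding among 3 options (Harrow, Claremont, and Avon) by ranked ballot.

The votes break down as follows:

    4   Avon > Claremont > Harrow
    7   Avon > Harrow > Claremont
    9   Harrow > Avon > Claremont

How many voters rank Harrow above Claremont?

16

Ballots ranking Harrow above Claremont: 7+9 = 16.
Ballots ranking Claremont above Harrow: 4.
So 16 of 20 voters prefer Harrow to Claremont.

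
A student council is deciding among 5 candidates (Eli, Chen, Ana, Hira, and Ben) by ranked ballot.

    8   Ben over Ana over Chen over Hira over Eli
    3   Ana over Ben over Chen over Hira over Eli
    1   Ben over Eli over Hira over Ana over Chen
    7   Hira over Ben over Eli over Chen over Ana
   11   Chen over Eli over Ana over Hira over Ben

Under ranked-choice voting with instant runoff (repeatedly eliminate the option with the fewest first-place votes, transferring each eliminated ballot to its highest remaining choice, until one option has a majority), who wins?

Round 1: Chen 11, Ben 9, Hira 7, Ana 3, Eli 0. Eli has the fewest and is eliminated.
Round 2: Chen 11, Ben 9, Hira 7, Ana 3. Ana has the fewest and is eliminated.
Round 3: Ben 12, Chen 11, Hira 7. Hira has the fewest and is eliminated.
Round 4: Ben 19, Chen 11. Ben has a majority.

Ben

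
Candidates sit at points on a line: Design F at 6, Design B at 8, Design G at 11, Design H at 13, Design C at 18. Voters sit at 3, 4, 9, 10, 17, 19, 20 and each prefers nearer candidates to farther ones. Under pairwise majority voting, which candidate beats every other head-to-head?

With single-peaked preferences on a line, the Condorcet winner is the candidate closest to the median voter.
The median voter (position 10) is closest to Design G at 11.
Check: Design G vs Design F — voters closer to Design G: 5 of 7.

Design G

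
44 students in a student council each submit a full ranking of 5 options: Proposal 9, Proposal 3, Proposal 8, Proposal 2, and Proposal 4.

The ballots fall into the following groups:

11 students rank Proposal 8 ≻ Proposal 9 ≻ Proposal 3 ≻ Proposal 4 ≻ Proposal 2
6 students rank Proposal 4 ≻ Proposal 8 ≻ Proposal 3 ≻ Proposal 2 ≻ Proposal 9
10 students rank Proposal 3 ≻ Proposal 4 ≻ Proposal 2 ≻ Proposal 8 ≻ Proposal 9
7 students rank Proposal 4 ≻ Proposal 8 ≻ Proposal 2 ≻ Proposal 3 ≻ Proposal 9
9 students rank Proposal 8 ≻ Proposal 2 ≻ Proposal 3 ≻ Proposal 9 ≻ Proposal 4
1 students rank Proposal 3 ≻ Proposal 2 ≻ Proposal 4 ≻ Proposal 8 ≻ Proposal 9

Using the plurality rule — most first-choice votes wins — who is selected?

Proposal 8

First-place vote totals:
  Proposal 9: 0
  Proposal 3: 11
  Proposal 8: 20
  Proposal 2: 0
  Proposal 4: 13
Proposal 8 has the most first-place votes.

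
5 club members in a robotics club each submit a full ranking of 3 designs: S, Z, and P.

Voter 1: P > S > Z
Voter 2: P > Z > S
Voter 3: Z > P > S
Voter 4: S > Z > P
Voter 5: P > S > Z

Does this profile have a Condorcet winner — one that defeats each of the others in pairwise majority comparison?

Head-to-head results (5 voters total):
S vs Z: S wins 3–2.
S vs P: P wins 4–1.
Z vs P: P wins 3–2.
P beats each rival — S (4–1), Z (3–2) — so P is the Condorcet winner.

Yes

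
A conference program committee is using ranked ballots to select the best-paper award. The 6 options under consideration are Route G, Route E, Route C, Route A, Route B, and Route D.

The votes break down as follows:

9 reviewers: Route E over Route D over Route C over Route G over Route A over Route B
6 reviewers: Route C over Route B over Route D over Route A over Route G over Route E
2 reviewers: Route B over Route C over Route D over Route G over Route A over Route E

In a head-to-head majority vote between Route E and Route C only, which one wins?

Ballots ranking Route E above Route C: 9.
Ballots ranking Route C above Route E: 6+2 = 8.
Route E wins the head-to-head, 9–8.

Route E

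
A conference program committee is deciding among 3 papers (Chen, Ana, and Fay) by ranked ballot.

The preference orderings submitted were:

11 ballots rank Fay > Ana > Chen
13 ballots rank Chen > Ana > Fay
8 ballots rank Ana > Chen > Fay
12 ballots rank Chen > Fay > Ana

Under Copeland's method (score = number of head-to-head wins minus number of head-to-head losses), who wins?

Pairwise results:
  Chen vs Ana: Chen wins 25–19.
  Chen vs Fay: Chen wins 33–11.
  Ana vs Fay: Fay wins 23–21.
Copeland scores (wins − losses):
  Chen: 2 − 0 = 2
  Ana: 0 − 2 = -2
  Fay: 1 − 1 = 0
Chen has the best Copeland score.

Chen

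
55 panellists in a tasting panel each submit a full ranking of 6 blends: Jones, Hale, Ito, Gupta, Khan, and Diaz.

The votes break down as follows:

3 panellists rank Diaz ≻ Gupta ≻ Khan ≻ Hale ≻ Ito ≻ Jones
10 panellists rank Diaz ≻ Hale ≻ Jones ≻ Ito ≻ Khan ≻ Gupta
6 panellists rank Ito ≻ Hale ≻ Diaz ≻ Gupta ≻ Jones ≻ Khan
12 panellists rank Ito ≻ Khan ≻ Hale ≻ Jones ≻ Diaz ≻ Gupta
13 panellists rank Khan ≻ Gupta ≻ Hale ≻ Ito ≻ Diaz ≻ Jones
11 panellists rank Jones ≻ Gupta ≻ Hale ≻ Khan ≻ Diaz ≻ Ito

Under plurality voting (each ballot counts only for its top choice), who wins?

Ito

First-place vote totals:
  Jones: 11
  Hale: 0
  Ito: 18
  Gupta: 0
  Khan: 13
  Diaz: 13
Ito has the most first-place votes.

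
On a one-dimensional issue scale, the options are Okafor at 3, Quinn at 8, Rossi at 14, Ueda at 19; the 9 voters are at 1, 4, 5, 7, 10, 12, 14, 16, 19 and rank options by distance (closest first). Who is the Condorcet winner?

With single-peaked preferences on a line, the Condorcet winner is the candidate closest to the median voter.
The median voter (position 10) is closest to Quinn at 8.
Check: Quinn vs Okafor — voters closer to Quinn: 6 of 9.

Quinn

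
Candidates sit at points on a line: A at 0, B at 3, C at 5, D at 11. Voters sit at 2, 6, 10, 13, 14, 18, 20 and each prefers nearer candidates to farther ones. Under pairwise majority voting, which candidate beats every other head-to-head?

D

With single-peaked preferences on a line, the Condorcet winner is the candidate closest to the median voter.
The median voter (position 13) is closest to D at 11.
Check: D vs C — voters closer to D: 5 of 7.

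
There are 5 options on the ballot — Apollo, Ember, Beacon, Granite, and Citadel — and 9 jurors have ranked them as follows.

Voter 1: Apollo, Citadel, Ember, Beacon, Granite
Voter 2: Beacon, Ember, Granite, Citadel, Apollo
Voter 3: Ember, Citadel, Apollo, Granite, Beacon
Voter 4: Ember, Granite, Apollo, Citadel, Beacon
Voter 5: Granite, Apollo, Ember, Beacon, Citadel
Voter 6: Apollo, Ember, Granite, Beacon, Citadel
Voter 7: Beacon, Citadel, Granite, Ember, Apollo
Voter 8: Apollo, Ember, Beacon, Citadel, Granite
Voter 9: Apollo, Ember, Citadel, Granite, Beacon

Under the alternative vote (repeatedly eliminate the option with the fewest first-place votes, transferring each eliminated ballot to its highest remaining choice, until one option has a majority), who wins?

Apollo

Round 1: Apollo 4, Ember 2, Beacon 2, Granite 1, Citadel 0. Citadel has the fewest and is eliminated.
Round 2: Apollo 4, Ember 2, Beacon 2, Granite 1. Granite has the fewest and is eliminated.
Round 3: Apollo 5, Ember 2, Beacon 2. Apollo has a majority.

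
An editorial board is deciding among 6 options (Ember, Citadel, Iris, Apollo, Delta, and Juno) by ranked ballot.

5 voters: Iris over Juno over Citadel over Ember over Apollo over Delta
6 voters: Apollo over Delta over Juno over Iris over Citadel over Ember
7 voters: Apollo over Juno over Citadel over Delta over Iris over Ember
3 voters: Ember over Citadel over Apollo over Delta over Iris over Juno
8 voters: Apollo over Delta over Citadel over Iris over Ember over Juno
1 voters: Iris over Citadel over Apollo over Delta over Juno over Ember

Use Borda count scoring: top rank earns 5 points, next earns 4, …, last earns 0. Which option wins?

Apollo

Borda scores:
  Ember: 5·2 + 6·0 + 7·0 + 3·5 + 8·1 + 0 = 33
  Citadel: 5·3 + 6·1 + 7·3 + 3·4 + 8·3 + 4 = 82
  Iris: 5·5 + 6·2 + 7·1 + 3·1 + 8·2 + 5 = 68
  Apollo: 5·1 + 6·5 + 7·5 + 3·3 + 8·5 + 3 = 122
  Delta: 5·0 + 6·4 + 7·2 + 3·2 + 8·4 + 2 = 78
  Juno: 5·4 + 6·3 + 7·4 + 3·0 + 8·0 + 1 = 67
Apollo has the highest total.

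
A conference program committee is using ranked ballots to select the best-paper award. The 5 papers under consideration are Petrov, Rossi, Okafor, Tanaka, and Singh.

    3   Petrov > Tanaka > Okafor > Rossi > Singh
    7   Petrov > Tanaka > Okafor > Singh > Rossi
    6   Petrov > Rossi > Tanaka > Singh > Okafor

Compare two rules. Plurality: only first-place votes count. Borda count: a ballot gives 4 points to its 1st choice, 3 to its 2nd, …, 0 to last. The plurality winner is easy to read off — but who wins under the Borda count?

Petrov

Plurality first-place counts: Petrov 16, Rossi 0, Okafor 0, Tanaka 0, Singh 0 → Petrov.
Borda totals: Petrov 64, Rossi 21, Okafor 20, Tanaka 42, Singh 13 → Petrov.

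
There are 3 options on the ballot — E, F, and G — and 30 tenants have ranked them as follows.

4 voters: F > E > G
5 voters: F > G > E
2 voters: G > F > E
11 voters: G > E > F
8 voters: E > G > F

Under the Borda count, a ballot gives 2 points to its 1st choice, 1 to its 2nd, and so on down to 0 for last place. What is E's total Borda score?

31

Borda scores:
  E: 4·1 + 5·0 + 2·0 + 11·1 + 8·2 = 31
  F: 4·2 + 5·2 + 2·1 + 11·0 + 8·0 = 20
  G: 4·0 + 5·1 + 2·2 + 11·2 + 8·1 = 39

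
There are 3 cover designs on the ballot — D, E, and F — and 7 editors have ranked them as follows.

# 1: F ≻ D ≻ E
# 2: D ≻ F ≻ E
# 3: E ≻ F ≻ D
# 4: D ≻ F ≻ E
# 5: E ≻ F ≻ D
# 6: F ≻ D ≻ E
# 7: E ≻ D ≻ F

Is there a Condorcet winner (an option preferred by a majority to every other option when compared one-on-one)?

Yes

Head-to-head results (7 voters total):
D vs E: D wins 4–3.
D vs F: F wins 4–3.
E vs F: F wins 4–3.
F beats each rival — D (4–3), E (4–3) — so F is the Condorcet winner.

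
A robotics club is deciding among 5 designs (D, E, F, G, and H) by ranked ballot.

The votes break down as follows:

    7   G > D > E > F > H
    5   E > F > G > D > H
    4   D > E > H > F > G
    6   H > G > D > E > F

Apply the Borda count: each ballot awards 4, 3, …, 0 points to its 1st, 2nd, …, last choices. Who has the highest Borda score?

G

Borda scores:
  D: 7·3 + 5·1 + 4·4 + 6·2 = 54
  E: 7·2 + 5·4 + 4·3 + 6·1 = 52
  F: 7·1 + 5·3 + 4·1 + 6·0 = 26
  G: 7·4 + 5·2 + 4·0 + 6·3 = 56
  H: 7·0 + 5·0 + 4·2 + 6·4 = 32
G has the highest total.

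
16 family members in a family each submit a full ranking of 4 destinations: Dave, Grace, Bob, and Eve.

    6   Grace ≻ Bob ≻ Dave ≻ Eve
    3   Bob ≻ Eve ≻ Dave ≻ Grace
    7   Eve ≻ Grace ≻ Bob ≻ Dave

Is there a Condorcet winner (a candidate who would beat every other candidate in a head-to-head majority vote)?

Head-to-head results (16 voters total):
Dave vs Grace: Grace wins 13–3.
Dave vs Bob: Bob wins 16–0.
Dave vs Eve: Eve wins 10–6.
Grace vs Bob: Grace wins 13–3.
Grace vs Eve: Eve wins 10–6.
Bob vs Eve: Bob wins 9–7.
No candidate beats all others: Grace beats Bob beats Eve beats Grace, a majority cycle.

No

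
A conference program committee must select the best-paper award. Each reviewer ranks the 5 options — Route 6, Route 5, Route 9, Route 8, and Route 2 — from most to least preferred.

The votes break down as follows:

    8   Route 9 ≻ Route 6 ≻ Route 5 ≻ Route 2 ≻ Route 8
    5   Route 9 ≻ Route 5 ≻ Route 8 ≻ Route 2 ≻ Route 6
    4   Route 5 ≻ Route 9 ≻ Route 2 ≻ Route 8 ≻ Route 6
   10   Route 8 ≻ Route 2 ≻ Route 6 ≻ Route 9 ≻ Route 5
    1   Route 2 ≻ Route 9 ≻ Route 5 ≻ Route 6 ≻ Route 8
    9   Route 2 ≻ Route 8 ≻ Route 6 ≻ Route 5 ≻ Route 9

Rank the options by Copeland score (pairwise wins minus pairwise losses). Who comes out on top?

Pairwise results:
  Route 6 vs Route 5: Route 6 wins 27–10.
  Route 6 vs Route 9: Route 6 wins 19–18.
  Route 6 vs Route 8: Route 8 wins 28–9.
  Route 6 vs Route 2: Route 2 wins 29–8.
  Route 5 vs Route 9: Route 9 wins 24–13.
  Route 5 vs Route 8: Route 8 wins 19–18.
  Route 5 vs Route 2: Route 2 wins 20–17.
  Route 9 vs Route 8: Route 8 wins 19–18.
  Route 9 vs Route 2: Route 2 wins 20–17.
  Route 8 vs Route 2: Route 2 wins 22–15.
Copeland scores (wins − losses):
  Route 6: 2 − 2 = 0
  Route 5: 0 − 4 = -4
  Route 9: 1 − 3 = -2
  Route 8: 3 − 1 = 2
  Route 2: 4 − 0 = 4
Route 2 has the best Copeland score.

Route 2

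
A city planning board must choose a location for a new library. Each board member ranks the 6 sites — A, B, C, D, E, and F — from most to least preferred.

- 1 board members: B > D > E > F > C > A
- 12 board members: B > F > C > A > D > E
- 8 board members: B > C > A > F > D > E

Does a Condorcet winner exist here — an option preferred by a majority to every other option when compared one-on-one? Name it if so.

Head-to-head results (21 voters total):
A vs B: B wins 21–0.
A vs C: C wins 21–0.
A vs D: A wins 20–1.
A vs E: A wins 20–1.
A vs F: F wins 13–8.
B vs C: B wins 21–0.
B vs D: B wins 21–0.
B vs E: B wins 21–0.
B vs F: B wins 21–0.
C vs D: C wins 20–1.
C vs E: C wins 20–1.
C vs F: F wins 13–8.
D vs E: D wins 21–0.
D vs F: F wins 20–1.
E vs F: F wins 20–1.
B beats each rival — A (21–0), C (21–0), D (21–0), E (21–0), F (21–0) — so B is the Condorcet winner.

B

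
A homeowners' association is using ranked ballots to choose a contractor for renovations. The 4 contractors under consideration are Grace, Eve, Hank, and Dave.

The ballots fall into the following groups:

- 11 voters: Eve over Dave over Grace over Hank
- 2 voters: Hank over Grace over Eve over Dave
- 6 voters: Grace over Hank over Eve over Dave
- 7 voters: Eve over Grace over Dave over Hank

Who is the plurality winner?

First-place vote totals:
  Grace: 6
  Eve: 18
  Hank: 2
  Dave: 0
Eve has the most first-place votes.

Eve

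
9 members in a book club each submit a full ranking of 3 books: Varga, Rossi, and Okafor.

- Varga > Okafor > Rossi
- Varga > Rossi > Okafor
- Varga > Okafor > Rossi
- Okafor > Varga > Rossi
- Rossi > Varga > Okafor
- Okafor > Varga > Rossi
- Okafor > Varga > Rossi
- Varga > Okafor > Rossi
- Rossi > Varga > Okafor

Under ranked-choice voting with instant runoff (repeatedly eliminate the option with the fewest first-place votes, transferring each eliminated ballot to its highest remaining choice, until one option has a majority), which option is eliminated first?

Round 1: Varga 4, Okafor 3, Rossi 2. Rossi has the fewest and is eliminated.
Round 2: Varga 6, Okafor 3. Varga has a majority.

Rossi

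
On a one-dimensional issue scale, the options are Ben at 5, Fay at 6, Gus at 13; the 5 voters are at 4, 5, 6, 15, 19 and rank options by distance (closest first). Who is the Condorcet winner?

With single-peaked preferences on a line, the Condorcet winner is the candidate closest to the median voter.
The median voter (position 6) is closest to Fay at 6.
Check: Fay vs Gus — voters closer to Fay: 3 of 5.

Fay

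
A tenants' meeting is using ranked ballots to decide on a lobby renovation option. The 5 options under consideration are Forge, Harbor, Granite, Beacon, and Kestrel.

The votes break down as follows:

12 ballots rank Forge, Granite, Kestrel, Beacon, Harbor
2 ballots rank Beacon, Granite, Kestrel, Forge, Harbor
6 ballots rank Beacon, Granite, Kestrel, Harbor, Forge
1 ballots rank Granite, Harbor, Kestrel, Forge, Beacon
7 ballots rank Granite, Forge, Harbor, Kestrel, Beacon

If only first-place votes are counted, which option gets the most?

First-place vote totals:
  Forge: 12
  Harbor: 0
  Granite: 8
  Beacon: 8
  Kestrel: 0
Forge has the most first-place votes.

Forge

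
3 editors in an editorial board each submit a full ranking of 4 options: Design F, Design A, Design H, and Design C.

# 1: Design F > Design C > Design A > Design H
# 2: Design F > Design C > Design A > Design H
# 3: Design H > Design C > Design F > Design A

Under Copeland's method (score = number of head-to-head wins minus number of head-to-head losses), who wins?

Design F

Pairwise results:
  Design F vs Design A: Design F wins 3–0.
  Design F vs Design H: Design F wins 2–1.
  Design F vs Design C: Design F wins 2–1.
  Design A vs Design H: Design A wins 2–1.
  Design A vs Design C: Design C wins 3–0.
  Design H vs Design C: Design C wins 2–1.
Copeland scores (wins − losses):
  Design F: 3 − 0 = 3
  Design A: 1 − 2 = -1
  Design H: 0 − 3 = -3
  Design C: 2 − 1 = 1
Design F has the best Copeland score.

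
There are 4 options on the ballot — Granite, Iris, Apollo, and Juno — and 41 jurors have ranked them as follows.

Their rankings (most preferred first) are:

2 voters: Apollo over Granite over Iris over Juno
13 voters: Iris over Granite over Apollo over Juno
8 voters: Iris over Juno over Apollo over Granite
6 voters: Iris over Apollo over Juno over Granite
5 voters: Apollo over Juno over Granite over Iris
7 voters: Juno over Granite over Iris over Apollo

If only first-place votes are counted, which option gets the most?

Iris

First-place vote totals:
  Granite: 0
  Iris: 27
  Apollo: 7
  Juno: 7
Iris has the most first-place votes.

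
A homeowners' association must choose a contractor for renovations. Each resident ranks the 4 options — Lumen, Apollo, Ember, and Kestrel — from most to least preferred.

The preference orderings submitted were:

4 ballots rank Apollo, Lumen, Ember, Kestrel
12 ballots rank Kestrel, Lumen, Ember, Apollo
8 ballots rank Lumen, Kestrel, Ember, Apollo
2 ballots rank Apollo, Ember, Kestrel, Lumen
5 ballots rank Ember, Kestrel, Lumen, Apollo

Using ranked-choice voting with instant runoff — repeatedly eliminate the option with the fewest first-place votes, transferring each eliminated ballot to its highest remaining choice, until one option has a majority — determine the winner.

Round 1: Kestrel 12, Lumen 8, Apollo 6, Ember 5. Ember has the fewest and is eliminated.
Round 2: Kestrel 17, Lumen 8, Apollo 6. Kestrel has a majority.

Kestrel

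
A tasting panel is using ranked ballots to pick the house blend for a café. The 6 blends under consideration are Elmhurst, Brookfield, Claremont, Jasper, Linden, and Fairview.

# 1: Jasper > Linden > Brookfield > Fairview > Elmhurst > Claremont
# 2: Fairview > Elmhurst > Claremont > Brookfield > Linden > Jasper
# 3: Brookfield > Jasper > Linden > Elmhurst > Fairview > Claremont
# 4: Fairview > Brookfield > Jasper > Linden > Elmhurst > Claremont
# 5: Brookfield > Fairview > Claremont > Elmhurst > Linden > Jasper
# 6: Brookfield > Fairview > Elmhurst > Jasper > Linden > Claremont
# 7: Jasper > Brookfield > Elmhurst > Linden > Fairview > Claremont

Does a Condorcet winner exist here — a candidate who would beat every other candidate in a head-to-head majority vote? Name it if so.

Head-to-head results (7 voters total):
Elmhurst vs Brookfield: Brookfield wins 6–1.
Elmhurst vs Claremont: Elmhurst wins 6–1.
Elmhurst vs Jasper: Jasper wins 4–3.
Elmhurst vs Linden: Elmhurst wins 4–3.
Elmhurst vs Fairview: Fairview wins 5–2.
Brookfield vs Claremont: Brookfield wins 6–1.
Brookfield vs Jasper: Brookfield wins 5–2.
Brookfield vs Linden: Brookfield wins 6–1.
Brookfield vs Fairview: Brookfield wins 5–2.
Claremont vs Jasper: Jasper wins 5–2.
Claremont vs Linden: Linden wins 5–2.
Claremont vs Fairview: Fairview wins 7–0.
Jasper vs Linden: Jasper wins 5–2.
Jasper vs Fairview: Fairview wins 4–3.
Linden vs Fairview: Fairview wins 4–3.
Brookfield beats each rival — Elmhurst (6–1), Claremont (6–1), Jasper (5–2), Linden (6–1), Fairview (5–2) — so Brookfield is the Condorcet winner.

Brookfield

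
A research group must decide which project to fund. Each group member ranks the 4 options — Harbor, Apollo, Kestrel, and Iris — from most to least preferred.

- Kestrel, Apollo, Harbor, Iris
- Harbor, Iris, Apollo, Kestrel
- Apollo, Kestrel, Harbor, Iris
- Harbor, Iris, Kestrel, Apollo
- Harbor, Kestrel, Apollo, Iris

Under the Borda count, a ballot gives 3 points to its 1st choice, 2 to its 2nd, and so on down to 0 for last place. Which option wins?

Borda scores:
  Harbor: 1 + 3 + 1 + 3 + 3 = 11
  Apollo: 2 + 1 + 3 + 0 + 1 = 7
  Kestrel: 3 + 0 + 2 + 1 + 2 = 8
  Iris: 0 + 2 + 0 + 2 + 0 = 4
Harbor has the highest total.

Harbor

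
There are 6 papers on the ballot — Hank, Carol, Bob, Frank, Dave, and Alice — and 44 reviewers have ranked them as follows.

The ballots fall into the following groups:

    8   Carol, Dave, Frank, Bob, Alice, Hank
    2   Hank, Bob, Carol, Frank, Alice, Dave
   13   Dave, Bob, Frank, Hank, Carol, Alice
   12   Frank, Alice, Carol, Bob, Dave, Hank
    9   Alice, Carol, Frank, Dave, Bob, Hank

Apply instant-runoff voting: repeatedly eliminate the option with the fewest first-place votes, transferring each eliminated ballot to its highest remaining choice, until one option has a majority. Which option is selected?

Round 1: Dave 13, Frank 12, Alice 9, Carol 8, Hank 2, Bob 0. Bob has the fewest and is eliminated.
Round 2: Dave 13, Frank 12, Alice 9, Carol 8, Hank 2. Hank has the fewest and is eliminated.
Round 3: Dave 13, Frank 12, Carol 10, Alice 9. Alice has the fewest and is eliminated.
Round 4: Carol 19, Dave 13, Frank 12. Frank has the fewest and is eliminated.
Round 5: Carol 31, Dave 13. Carol has a majority.

Carol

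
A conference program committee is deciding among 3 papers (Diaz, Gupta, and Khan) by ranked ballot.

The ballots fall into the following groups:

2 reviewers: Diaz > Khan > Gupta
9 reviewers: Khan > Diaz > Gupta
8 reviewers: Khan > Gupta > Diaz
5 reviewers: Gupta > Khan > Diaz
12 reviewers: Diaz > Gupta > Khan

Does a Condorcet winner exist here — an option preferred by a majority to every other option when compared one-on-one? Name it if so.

Head-to-head results (36 voters total):
Diaz vs Gupta: Diaz wins 23–13.
Diaz vs Khan: Khan wins 22–14.
Gupta vs Khan: Khan wins 19–17.
Khan beats each rival — Diaz (22–14), Gupta (19–17) — so Khan is the Condorcet winner.

Khan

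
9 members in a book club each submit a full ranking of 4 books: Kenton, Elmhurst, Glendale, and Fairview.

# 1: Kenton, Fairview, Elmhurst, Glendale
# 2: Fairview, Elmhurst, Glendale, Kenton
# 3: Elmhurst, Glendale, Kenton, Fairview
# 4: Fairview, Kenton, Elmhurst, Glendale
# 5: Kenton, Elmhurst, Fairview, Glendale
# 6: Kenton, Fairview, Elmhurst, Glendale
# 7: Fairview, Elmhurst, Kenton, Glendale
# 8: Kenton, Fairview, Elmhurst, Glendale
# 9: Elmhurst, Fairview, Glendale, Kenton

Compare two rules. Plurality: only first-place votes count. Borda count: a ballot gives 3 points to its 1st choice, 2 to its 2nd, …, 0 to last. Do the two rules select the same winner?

Plurality first-place counts: Kenton 4, Elmhurst 2, Glendale 0, Fairview 3 → Kenton.
Borda totals: Kenton 16, Elmhurst 16, Glendale 4, Fairview 18 → Fairview.
The two rules disagree: plurality picks Kenton, Borda picks Fairview.

No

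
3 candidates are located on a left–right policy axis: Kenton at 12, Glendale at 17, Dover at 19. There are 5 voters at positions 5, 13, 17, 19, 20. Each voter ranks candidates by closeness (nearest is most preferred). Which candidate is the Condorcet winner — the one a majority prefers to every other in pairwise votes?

Glendale

With single-peaked preferences on a line, the Condorcet winner is the candidate closest to the median voter.
The median voter (position 17) is closest to Glendale at 17.
Check: Glendale vs Dover — voters closer to Glendale: 3 of 5.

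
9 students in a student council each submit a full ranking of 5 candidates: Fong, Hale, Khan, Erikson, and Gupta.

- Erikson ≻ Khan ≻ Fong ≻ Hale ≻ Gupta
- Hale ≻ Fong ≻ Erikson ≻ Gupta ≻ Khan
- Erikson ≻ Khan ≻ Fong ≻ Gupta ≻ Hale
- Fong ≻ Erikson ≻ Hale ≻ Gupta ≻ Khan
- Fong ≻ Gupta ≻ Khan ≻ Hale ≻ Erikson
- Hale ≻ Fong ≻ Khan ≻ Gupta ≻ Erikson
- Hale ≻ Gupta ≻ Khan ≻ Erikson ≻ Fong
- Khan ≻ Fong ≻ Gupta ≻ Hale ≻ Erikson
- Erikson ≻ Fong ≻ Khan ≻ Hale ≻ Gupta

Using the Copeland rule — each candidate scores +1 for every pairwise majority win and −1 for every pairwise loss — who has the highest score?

Pairwise results:
  Fong vs Hale: Fong wins 6–3.
  Fong vs Khan: Fong wins 5–4.
  Fong vs Erikson: Fong wins 5–4.
  Fong vs Gupta: Fong wins 8–1.
  Hale vs Khan: Khan wins 5–4.
  Hale vs Erikson: Hale wins 5–4.
  Hale vs Gupta: Hale wins 6–3.
  Khan vs Erikson: Erikson wins 5–4.
  Khan vs Gupta: Khan wins 5–4.
  Erikson vs Gupta: Erikson wins 5–4.
Copeland scores (wins − losses):
  Fong: 4 − 0 = 4
  Hale: 2 − 2 = 0
  Khan: 2 − 2 = 0
  Erikson: 2 − 2 = 0
  Gupta: 0 − 4 = -4
Fong has the best Copeland score.

Fong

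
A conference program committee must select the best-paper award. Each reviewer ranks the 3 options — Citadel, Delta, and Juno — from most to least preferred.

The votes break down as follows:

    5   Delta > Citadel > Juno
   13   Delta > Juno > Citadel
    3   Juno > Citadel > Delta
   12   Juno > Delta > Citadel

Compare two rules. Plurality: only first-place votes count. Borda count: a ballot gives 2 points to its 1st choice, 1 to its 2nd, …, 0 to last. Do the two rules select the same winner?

Plurality first-place counts: Citadel 0, Delta 18, Juno 15 → Delta.
Borda totals: Citadel 8, Delta 48, Juno 43 → Delta.
The two rules agree on Delta.

Yes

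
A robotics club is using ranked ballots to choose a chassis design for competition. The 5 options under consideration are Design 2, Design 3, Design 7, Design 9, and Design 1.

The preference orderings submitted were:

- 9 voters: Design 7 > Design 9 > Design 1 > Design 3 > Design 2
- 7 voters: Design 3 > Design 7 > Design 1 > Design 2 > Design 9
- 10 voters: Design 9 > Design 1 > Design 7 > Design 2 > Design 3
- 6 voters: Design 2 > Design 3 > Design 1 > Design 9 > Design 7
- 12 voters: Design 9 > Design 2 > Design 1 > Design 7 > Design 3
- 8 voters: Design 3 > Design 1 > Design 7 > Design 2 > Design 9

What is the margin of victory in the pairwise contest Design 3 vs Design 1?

10

Ballots ranking Design 3 above Design 1: 7+6+8 = 21.
Ballots ranking Design 1 above Design 3: 9+10+12 = 31.
Design 1 wins 31–21, a margin of 10.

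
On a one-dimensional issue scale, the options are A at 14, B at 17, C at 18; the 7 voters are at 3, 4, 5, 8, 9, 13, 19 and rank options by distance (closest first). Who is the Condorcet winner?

A

With single-peaked preferences on a line, the Condorcet winner is the candidate closest to the median voter.
The median voter (position 8) is closest to A at 14.
Check: A vs C — voters closer to A: 6 of 7.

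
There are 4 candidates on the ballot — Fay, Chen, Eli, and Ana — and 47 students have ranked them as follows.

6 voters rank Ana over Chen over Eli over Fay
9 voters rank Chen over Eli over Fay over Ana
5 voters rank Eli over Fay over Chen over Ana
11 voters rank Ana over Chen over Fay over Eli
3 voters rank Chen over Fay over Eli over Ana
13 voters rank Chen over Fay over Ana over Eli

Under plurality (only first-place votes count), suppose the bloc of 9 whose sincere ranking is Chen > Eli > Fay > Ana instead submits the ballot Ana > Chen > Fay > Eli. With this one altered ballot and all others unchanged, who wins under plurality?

Ana

First-place totals with the altered ballot: Fay 0, Chen 16, Eli 5, Ana 26.
The switch changes the winner from Chen to Ana.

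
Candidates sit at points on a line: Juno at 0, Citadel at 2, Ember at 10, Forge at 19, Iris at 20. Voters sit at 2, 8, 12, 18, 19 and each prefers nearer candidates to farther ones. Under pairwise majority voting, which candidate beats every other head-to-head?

Ember

With single-peaked preferences on a line, the Condorcet winner is the candidate closest to the median voter.
The median voter (position 12) is closest to Ember at 10.
Check: Ember vs Citadel — voters closer to Ember: 4 of 5.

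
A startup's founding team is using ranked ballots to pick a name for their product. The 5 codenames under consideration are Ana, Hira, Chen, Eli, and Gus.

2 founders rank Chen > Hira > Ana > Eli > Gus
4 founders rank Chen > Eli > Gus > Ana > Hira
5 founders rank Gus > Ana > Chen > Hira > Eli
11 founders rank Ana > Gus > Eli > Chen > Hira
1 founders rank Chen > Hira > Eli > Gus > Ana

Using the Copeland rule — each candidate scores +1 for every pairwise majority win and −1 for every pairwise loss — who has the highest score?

Pairwise results:
  Ana vs Hira: Ana wins 20–3.
  Ana vs Chen: Ana wins 16–7.
  Ana vs Eli: Ana wins 18–5.
  Ana vs Gus: Ana wins 13–10.
  Hira vs Chen: Chen wins 23–0.
  Hira vs Eli: Eli wins 15–8.
  Hira vs Gus: Gus wins 20–3.
  Chen vs Eli: Chen wins 12–11.
  Chen vs Gus: Gus wins 16–7.
  Eli vs Gus: Gus wins 16–7.
Copeland scores (wins − losses):
  Ana: 4 − 0 = 4
  Hira: 0 − 4 = -4
  Chen: 2 − 2 = 0
  Eli: 1 − 3 = -2
  Gus: 3 − 1 = 2
Ana has the best Copeland score.

Ana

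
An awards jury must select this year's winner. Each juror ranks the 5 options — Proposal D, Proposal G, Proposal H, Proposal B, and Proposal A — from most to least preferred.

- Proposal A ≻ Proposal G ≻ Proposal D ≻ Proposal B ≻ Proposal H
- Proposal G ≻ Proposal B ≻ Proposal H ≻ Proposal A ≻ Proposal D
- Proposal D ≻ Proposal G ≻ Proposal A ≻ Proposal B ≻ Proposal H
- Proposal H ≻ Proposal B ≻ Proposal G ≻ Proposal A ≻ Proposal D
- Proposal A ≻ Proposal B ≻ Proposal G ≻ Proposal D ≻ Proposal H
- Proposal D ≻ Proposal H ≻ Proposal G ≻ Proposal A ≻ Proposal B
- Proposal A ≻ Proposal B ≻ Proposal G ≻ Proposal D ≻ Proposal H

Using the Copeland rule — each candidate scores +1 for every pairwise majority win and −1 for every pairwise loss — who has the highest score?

Proposal G

Pairwise results:
  Proposal D vs Proposal G: Proposal G wins 5–2.
  Proposal D vs Proposal H: Proposal D wins 5–2.
  Proposal D vs Proposal B: Proposal B wins 4–3.
  Proposal D vs Proposal A: Proposal A wins 5–2.
  Proposal G vs Proposal H: Proposal G wins 5–2.
  Proposal G vs Proposal B: Proposal G wins 4–3.
  Proposal G vs Proposal A: Proposal G wins 4–3.
  Proposal H vs Proposal B: Proposal B wins 5–2.
  Proposal H vs Proposal A: Proposal A wins 4–3.
  Proposal B vs Proposal A: Proposal A wins 5–2.
Copeland scores (wins − losses):
  Proposal D: 1 − 3 = -2
  Proposal G: 4 − 0 = 4
  Proposal H: 0 − 4 = -4
  Proposal B: 2 − 2 = 0
  Proposal A: 3 − 1 = 2
Proposal G has the best Copeland score.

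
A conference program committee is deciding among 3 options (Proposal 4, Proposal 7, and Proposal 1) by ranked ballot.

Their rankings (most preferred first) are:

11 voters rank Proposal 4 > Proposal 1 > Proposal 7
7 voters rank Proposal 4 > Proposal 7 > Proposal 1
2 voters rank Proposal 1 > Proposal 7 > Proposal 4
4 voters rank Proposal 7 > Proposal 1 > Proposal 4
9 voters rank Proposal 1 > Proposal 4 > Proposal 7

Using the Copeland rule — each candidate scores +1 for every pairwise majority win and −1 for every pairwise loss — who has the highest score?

Proposal 4

Pairwise results:
  Proposal 4 vs Proposal 7: Proposal 4 wins 27–6.
  Proposal 4 vs Proposal 1: Proposal 4 wins 18–15.
  Proposal 7 vs Proposal 1: Proposal 1 wins 22–11.
Copeland scores (wins − losses):
  Proposal 4: 2 − 0 = 2
  Proposal 7: 0 − 2 = -2
  Proposal 1: 1 − 1 = 0
Proposal 4 has the best Copeland score.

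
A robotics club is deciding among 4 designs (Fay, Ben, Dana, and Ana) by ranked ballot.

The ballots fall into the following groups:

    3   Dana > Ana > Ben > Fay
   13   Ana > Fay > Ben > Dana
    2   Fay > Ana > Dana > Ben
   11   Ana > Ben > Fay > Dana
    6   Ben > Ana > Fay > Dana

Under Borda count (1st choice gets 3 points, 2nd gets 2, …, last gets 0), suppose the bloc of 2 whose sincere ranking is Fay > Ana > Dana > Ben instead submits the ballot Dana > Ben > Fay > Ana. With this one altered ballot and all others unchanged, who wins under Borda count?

Ana

Borda totals with the altered ballot: Fay 45, Ben 60, Dana 15, Ana 90.
The winner is unchanged: still Ana.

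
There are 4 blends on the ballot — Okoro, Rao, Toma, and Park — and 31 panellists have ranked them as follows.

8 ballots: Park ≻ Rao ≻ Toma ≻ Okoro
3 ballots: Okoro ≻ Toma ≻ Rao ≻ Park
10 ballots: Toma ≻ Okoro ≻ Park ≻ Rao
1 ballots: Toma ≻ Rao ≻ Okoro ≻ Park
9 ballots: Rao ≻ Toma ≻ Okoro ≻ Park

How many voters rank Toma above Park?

Ballots ranking Toma above Park: 3+10+1+9 = 23.
Ballots ranking Park above Toma: 8.
So 23 of 31 voters prefer Toma to Park.

23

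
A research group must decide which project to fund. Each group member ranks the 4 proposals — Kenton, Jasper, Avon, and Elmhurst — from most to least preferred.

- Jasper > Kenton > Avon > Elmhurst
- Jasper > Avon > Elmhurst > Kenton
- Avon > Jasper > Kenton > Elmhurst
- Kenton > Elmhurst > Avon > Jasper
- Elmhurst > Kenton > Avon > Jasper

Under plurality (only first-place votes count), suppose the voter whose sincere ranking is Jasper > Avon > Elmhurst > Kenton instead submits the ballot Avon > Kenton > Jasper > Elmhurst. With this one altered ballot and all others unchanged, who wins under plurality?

Avon

First-place totals with the altered ballot: Kenton 1, Jasper 1, Avon 2, Elmhurst 1.
The switch changes the winner from Jasper to Avon.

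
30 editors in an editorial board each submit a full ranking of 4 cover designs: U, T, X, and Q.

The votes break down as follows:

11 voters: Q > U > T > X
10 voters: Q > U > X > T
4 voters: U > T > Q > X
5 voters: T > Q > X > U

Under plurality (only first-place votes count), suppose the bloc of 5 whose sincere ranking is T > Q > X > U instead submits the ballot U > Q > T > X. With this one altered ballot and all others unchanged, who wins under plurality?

First-place totals with the altered ballot: U 9, T 0, X 0, Q 21.
The winner is unchanged: still Q.

Q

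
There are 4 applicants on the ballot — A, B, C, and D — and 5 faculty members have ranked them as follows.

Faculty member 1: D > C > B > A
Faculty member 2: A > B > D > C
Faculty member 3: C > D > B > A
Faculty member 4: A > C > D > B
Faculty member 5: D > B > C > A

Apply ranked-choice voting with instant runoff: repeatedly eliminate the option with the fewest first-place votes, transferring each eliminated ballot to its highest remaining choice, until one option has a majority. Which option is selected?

Round 1: A 2, D 2, C 1, B 0. B has the fewest and is eliminated.
Round 2: A 2, D 2, C 1. C has the fewest and is eliminated.
Round 3: D 3, A 2. D has a majority.

D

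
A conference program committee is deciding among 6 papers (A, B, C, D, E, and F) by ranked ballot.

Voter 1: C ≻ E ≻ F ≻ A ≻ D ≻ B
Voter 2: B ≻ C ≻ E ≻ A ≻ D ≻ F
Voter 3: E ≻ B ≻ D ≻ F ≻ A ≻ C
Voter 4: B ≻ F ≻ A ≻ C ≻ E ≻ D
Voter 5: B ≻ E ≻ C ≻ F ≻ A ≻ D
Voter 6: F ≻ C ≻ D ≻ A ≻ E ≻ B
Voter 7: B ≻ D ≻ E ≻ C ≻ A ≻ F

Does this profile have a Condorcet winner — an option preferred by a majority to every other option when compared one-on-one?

Yes

Head-to-head results (7 voters total):
A vs B: B wins 5–2.
A vs C: C wins 5–2.
A vs D: A wins 4–3.
A vs E: E wins 5–2.
A vs F: F wins 5–2.
B vs C: B wins 5–2.
B vs D: B wins 5–2.
B vs E: B wins 4–3.
B vs F: B wins 5–2.
C vs D: C wins 5–2.
C vs E: C wins 4–3.
C vs F: C wins 4–3.
D vs E: E wins 5–2.
D vs F: F wins 4–3.
E vs F: E wins 5–2.
B beats each rival — A (5–2), C (5–2), D (5–2), E (4–3), F (5–2) — so B is the Condorcet winner.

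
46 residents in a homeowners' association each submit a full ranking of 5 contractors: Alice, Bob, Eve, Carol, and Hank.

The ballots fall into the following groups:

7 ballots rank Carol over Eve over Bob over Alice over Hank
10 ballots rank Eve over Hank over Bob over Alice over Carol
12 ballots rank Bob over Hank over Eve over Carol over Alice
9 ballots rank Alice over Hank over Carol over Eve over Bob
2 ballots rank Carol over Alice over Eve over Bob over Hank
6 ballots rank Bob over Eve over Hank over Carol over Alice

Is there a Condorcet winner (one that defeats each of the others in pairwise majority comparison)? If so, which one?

Eve

Head-to-head results (46 voters total):
Alice vs Bob: Bob wins 35–11.
Alice vs Eve: Eve wins 35–11.
Alice vs Carol: Carol wins 27–19.
Alice vs Hank: Hank wins 28–18.
Bob vs Eve: Eve wins 28–18.
Bob vs Carol: Bob wins 28–18.
Bob vs Hank: Bob wins 27–19.
Eve vs Carol: Eve wins 28–18.
Eve vs Hank: Eve wins 25–21.
Carol vs Hank: Hank wins 37–9.
Eve beats each rival — Alice (35–11), Bob (28–18), Carol (28–18), Hank (25–21) — so Eve is the Condorcet winner.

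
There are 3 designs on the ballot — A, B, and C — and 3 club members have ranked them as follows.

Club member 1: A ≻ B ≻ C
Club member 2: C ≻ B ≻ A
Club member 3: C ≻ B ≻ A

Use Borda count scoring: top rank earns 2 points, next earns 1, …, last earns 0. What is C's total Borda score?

Borda scores:
  A: 2 + 0 + 0 = 2
  B: 1 + 1 + 1 = 3
  C: 0 + 2 + 2 = 4

4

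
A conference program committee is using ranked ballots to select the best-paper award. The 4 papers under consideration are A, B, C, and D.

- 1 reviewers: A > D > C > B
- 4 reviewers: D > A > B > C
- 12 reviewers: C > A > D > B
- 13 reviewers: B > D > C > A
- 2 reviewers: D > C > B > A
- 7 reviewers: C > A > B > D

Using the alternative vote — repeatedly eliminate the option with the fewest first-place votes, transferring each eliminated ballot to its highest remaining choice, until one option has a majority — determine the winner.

Round 1: C 19, B 13, D 6, A 1. A has the fewest and is eliminated.
Round 2: C 19, B 13, D 7. D has the fewest and is eliminated.
Round 3: C 22, B 17. C has a majority.

C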